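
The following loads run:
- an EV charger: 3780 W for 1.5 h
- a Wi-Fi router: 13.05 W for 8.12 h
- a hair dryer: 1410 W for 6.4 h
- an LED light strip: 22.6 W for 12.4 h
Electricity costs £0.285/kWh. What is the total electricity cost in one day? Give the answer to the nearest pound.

EV charger: 3780 W × 1.5 h = 5,670 Wh = 5.67 kWh
Wi-Fi router: 13.05 W × 8.12 h = 106 Wh = 0.106 kWh
hair dryer: 1410 W × 6.4 h = 9,024 Wh = 9.024 kWh
LED light strip: 22.6 W × 12.4 h = 280 Wh = 0.2802 kWh
Total energy = 5.67 + 0.106 + 9.024 + 0.2802 = 15.08 kWh
Cost = 15.08 kWh × £0.285 = £4.30 ≈ £4

£4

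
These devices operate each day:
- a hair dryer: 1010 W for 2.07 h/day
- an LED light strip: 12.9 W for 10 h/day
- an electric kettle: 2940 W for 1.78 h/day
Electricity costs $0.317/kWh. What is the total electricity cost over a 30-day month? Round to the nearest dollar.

$71

hair dryer: 1010 W × 2.07 h × 30 d = 62,721 Wh = 62.72 kWh
LED light strip: 12.9 W × 10 h × 30 d = 3,870 Wh = 3.87 kWh
electric kettle: 2940 W × 1.78 h × 30 d = 156,996 Wh = 157 kWh
Total energy = 62.72 + 3.87 + 157 = 223.6 kWh
Cost = 223.6 kWh × $0.317 = $70.88 ≈ $71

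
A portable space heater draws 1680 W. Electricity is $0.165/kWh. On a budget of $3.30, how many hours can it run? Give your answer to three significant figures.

Energy budget = $3.30 / $0.165 per kWh = 20 kWh = 20,000 Wh
Runtime = 20,000 Wh / 1680 W = 11.9 h

11.9 h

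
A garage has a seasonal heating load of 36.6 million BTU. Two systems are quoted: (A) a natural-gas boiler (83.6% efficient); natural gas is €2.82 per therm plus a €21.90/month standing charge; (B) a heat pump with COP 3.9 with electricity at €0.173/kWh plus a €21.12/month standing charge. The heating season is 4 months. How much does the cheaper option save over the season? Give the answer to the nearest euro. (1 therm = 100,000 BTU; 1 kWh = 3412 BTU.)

Heat load = 36.6 × 10⁶ BTU = 36,600,000 BTU
Gas: input = 36,600,000 / 0.836 = 43,779,904 BTU = 437.8 therm → 437.8 × €2.82 = €1,234.59; + 4 × €21.90 standing = €1,322.19
Heat pump: 36,600,000 BTU / 3412 = 10,730 kWh heat; / 3.9 = 2,750 kWh in → × €0.173 = €475.83; + 4 × €21.12 standing = €560.31
Difference = |€1,322.19 − €560.31| = €761.88 ≈ €762

€762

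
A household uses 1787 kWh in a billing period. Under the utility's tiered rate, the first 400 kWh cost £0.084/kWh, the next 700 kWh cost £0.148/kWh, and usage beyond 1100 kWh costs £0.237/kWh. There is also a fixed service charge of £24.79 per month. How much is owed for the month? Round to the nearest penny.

£324.81

First 400 kWh × £0.084 = £33.60
Next 700 kWh × £0.148 = £103.60
Remaining 687 kWh × £0.237 = £162.82
Energy charge = £300.02; + service £24.79 = £324.81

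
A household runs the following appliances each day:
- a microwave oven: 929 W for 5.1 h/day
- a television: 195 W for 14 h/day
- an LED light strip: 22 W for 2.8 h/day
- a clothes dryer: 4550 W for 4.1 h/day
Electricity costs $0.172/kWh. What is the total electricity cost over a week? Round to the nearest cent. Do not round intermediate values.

$31.53

microwave oven: 929 W × 5.1 h × 7 d = 33,165 Wh = 33.17 kWh
television: 195 W × 14 h × 7 d = 19,110 Wh = 19.11 kWh
LED light strip: 22 W × 2.8 h × 7 d = 431 Wh = 0.4312 kWh
clothes dryer: 4550 W × 4.1 h × 7 d = 130,585 Wh = 130.6 kWh
Total energy = 33.17 + 19.11 + 0.4312 + 130.6 = 183.3 kWh
Cost = 183.3 kWh × $0.172 = $31.53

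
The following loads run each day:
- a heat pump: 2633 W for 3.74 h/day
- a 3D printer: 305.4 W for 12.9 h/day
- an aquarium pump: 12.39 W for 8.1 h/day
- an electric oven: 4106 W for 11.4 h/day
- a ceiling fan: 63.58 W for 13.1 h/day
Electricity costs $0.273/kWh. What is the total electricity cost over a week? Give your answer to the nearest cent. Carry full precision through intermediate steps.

heat pump: 2633 W × 3.74 h × 7 d = 68,932 Wh = 68.93 kWh
3D printer: 305.4 W × 12.9 h × 7 d = 27,578 Wh = 27.58 kWh
aquarium pump: 12.39 W × 8.1 h × 7 d = 703 Wh = 0.7025 kWh
electric oven: 4106 W × 11.4 h × 7 d = 327,659 Wh = 327.7 kWh
ceiling fan: 63.58 W × 13.1 h × 7 d = 5,830 Wh = 5.83 kWh
Total energy = 68.93 + 27.58 + 0.7025 + 327.7 + 5.83 = 430.7 kWh
Cost = 430.7 kWh × $0.273 = $117.58

$117.58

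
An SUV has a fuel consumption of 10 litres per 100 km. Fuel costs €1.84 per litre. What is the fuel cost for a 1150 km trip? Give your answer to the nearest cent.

Fuel = 10 L/100 km × 1150 km / 100 = 115 L
Cost = 115 L × €1.84/L = €211.60

€211.60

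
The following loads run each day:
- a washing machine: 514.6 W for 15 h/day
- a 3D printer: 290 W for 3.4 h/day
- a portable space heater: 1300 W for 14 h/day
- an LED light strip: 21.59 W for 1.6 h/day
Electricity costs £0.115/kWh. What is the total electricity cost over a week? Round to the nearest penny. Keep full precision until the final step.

£21.69

washing machine: 514.6 W × 15 h × 7 d = 54,033 Wh = 54.03 kWh
3D printer: 290 W × 3.4 h × 7 d = 6,902 Wh = 6.902 kWh
portable space heater: 1300 W × 14 h × 7 d = 127,400 Wh = 127.4 kWh
LED light strip: 21.59 W × 1.6 h × 7 d = 242 Wh = 0.2418 kWh
Total energy = 54.03 + 6.902 + 127.4 + 0.2418 = 188.6 kWh
Cost = 188.6 kWh × £0.115 = £21.69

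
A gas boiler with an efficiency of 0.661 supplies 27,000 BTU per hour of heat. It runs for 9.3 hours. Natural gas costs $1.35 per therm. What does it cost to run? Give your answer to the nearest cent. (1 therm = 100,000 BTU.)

Heat delivered = 27,000 BTU/h × 9.3 h = 251,100 BTU
Gas input = 251,100 / 0.661 = 379,879 BTU
= 379,879 / 100,000 = 3.799 therm
Cost = 3.799 × $1.35/therm = $5.13

$5.13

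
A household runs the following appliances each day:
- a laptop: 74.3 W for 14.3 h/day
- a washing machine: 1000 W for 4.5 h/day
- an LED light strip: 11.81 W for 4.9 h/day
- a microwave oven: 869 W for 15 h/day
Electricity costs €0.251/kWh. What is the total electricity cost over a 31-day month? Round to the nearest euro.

laptop: 74.3 W × 14.3 h × 31 d = 32,937 Wh = 32.94 kWh
washing machine: 1000 W × 4.5 h × 31 d = 139,500 Wh = 139.5 kWh
LED light strip: 11.81 W × 4.9 h × 31 d = 1,794 Wh = 1.794 kWh
microwave oven: 869 W × 15 h × 31 d = 404,085 Wh = 404.1 kWh
Total energy = 32.94 + 139.5 + 1.794 + 404.1 = 578.3 kWh
Cost = 578.3 kWh × €0.251 = €145.16 ≈ €145

€145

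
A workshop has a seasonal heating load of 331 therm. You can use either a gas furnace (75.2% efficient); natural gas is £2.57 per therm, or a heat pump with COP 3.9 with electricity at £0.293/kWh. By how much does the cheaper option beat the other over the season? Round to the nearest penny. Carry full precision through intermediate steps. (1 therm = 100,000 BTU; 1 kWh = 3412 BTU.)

£402.39

Heat load = 331 therm × 100,000 = 33,100,000 BTU
Gas: input = 33,100,000 / 0.752 = 44,015,957 BTU = 440.2 therm → 440.2 × £2.57 = £1,131.21
Heat pump: 33,100,000 BTU / 3412 = 9,701 kWh heat; / 3.9 = 2,487 kWh in → × £0.293 = £728.82
Difference = |£1,131.21 − £728.82| = £402.39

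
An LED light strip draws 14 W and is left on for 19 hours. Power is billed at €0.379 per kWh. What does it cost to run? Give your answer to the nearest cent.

Energy = 14 W × 19 h = 266 Wh = 0.266 kWh
Cost = 0.266 kWh × €0.379/kWh = €0.10

€0.10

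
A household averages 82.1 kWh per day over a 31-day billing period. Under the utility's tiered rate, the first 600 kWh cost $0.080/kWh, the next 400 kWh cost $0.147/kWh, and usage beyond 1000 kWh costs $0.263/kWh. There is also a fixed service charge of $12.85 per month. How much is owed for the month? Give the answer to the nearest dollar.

Usage = 82.1 kWh/day × 31 days = 2545.1 kWh
First 600 kWh × $0.080 = $48.00
Next 400 kWh × $0.147 = $58.80
Remaining 1545.1 kWh × $0.263 = $406.36
Energy charge = $513.16; + service $12.85 = $526.01 ≈ $526

$526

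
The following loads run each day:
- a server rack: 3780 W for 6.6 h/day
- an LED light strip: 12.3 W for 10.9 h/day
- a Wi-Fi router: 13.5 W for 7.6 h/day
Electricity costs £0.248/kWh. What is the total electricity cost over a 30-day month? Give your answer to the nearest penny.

server rack: 3780 W × 6.6 h × 30 d = 748,440 Wh = 748.4 kWh
LED light strip: 12.3 W × 10.9 h × 30 d = 4,022 Wh = 4.022 kWh
Wi-Fi router: 13.5 W × 7.6 h × 30 d = 3,078 Wh = 3.078 kWh
Total energy = 748.4 + 4.022 + 3.078 = 755.5 kWh
Cost = 755.5 kWh × £0.248 = £187.37

£187.37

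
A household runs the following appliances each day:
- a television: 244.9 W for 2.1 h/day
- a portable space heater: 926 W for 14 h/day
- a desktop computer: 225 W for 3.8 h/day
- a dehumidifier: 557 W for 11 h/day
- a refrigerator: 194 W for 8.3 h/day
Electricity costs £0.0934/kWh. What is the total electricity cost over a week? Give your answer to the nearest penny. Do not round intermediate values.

television: 244.9 W × 2.1 h × 7 d = 3,600 Wh = 3.6 kWh
portable space heater: 926 W × 14 h × 7 d = 90,748 Wh = 90.75 kWh
desktop computer: 225 W × 3.8 h × 7 d = 5,985 Wh = 5.985 kWh
dehumidifier: 557 W × 11 h × 7 d = 42,889 Wh = 42.89 kWh
refrigerator: 194 W × 8.3 h × 7 d = 11,271 Wh = 11.27 kWh
Total energy = 3.6 + 90.75 + 5.985 + 42.89 + 11.27 = 154.5 kWh
Cost = 154.5 kWh × £0.0934 = £14.43

£14.43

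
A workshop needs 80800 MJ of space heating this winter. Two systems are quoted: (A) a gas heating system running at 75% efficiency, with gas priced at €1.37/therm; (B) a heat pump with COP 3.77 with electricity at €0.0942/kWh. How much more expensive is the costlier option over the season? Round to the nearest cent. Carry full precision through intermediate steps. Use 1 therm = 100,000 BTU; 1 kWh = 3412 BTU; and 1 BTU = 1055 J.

€838.14

Heat load = 80800 MJ = 80,800,000,000 J / 1055 = 76,587,678 BTU
Gas: input = 76,587,678 / 0.75 = 102,116,904 BTU = 1,021 therm → 1,021 × €1.37 = €1,399.00
Heat pump: 76,587,678 BTU / 3412 = 22,450 kWh heat; / 3.77 = 5,954 kWh in → × €0.0942 = €560.87
Difference = |€1,399.00 − €560.87| = €838.14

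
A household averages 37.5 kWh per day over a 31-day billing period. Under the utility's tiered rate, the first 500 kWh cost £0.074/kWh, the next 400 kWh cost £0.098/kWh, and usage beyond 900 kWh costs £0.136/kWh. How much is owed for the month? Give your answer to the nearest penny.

Usage = 37.5 kWh/day × 31 days = 1162.5 kWh
First 500 kWh × £0.074 = £37.00
Next 400 kWh × £0.098 = £39.20
Remaining 262.5 kWh × £0.136 = £35.70
Total = £111.90

£111.90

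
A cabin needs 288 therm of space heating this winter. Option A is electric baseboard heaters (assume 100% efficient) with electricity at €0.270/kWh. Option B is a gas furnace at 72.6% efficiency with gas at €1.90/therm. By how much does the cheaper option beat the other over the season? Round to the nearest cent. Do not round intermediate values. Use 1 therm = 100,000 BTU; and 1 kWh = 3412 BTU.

Heat load = 288 therm × 100,000 = 28,800,000 BTU
Gas: input = 28,800,000 / 0.726 = 39,669,421 BTU = 396.7 therm → 396.7 × €1.90 = €753.72
Electric: 28,800,000 BTU / 3412 = 8,441 kWh → × €0.270 = €2,279.02
Difference = |€753.72 − €2,279.02| = €1,525.30

€1525.30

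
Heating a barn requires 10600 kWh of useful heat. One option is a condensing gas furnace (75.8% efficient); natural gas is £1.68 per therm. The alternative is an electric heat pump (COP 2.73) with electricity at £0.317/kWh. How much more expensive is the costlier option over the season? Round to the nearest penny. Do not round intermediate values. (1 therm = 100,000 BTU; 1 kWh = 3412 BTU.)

Heat load = 10600 kWh × 3412 = 36,167,200 BTU
Gas: input = 36,167,200 / 0.758 = 47,713,984 BTU = 477.1 therm → 477.1 × £1.68 = £801.59
Heat pump: 36,167,200 BTU / 3412 = 10,600 kWh heat; / 2.73 = 3,883 kWh in → × £0.317 = £1,230.84
Difference = |£801.59 − £1,230.84| = £429.25

£429.25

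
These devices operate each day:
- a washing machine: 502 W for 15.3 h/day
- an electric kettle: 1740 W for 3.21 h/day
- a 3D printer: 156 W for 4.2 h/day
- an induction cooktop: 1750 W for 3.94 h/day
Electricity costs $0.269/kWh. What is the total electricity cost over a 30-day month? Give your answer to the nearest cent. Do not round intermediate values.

$167.99

washing machine: 502 W × 15.3 h × 30 d = 230,418 Wh = 230.4 kWh
electric kettle: 1740 W × 3.21 h × 30 d = 167,562 Wh = 167.6 kWh
3D printer: 156 W × 4.2 h × 30 d = 19,656 Wh = 19.66 kWh
induction cooktop: 1750 W × 3.94 h × 30 d = 206,850 Wh = 206.8 kWh
Total energy = 230.4 + 167.6 + 19.66 + 206.8 = 624.5 kWh
Cost = 624.5 kWh × $0.269 = $167.99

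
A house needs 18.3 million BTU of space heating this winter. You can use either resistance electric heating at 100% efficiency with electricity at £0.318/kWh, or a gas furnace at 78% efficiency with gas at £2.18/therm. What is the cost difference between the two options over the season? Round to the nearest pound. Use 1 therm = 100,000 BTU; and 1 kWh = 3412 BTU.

£1194

Heat load = 18.3 × 10⁶ BTU = 18,300,000 BTU
Gas: input = 18,300,000 / 0.78 = 23,461,538 BTU = 234.6 therm → 234.6 × £2.18 = £511.46
Electric: 18,300,000 BTU / 3412 = 5,363 kWh → × £0.318 = £1,705.57
Difference = |£511.46 − £1,705.57| = £1,194.11 ≈ £1194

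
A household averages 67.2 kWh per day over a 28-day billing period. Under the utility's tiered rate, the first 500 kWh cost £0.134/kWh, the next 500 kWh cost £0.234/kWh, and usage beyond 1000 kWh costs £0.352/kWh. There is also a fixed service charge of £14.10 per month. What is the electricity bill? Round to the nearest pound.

£508

Usage = 67.2 kWh/day × 28 days = 1881.6 kWh
First 500 kWh × £0.134 = £67.00
Next 500 kWh × £0.234 = £117.00
Remaining 881.6 kWh × £0.352 = £310.32
Energy charge = £494.32; + service £14.10 = £508.42 ≈ £508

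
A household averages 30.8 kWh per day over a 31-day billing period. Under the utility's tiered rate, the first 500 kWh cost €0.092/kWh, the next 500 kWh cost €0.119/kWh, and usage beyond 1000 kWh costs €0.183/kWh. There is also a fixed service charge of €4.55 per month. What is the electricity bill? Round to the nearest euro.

€105

Usage = 30.8 kWh/day × 31 days = 954.8 kWh
First 500 kWh × €0.092 = €46.00
Next 454.8 kWh × €0.119 = €54.12
Remaining tier: 0 kWh (not reached)
Energy charge = €100.12; + service €4.55 = €104.67 ≈ €105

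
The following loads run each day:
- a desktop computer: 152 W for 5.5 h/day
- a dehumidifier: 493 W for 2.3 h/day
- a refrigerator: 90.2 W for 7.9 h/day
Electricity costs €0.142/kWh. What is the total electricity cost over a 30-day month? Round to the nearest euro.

desktop computer: 152 W × 5.5 h × 30 d = 25,080 Wh = 25.08 kWh
dehumidifier: 493 W × 2.3 h × 30 d = 34,017 Wh = 34.02 kWh
refrigerator: 90.2 W × 7.9 h × 30 d = 21,377 Wh = 21.38 kWh
Total energy = 25.08 + 34.02 + 21.38 = 80.47 kWh
Cost = 80.47 kWh × €0.142 = €11.43 ≈ €11

€11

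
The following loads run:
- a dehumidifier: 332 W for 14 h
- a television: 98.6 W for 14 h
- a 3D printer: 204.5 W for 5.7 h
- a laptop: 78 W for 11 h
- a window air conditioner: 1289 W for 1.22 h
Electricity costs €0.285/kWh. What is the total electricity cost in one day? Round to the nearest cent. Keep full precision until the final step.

€2.74

dehumidifier: 332 W × 14 h = 4,648 Wh = 4.648 kWh
television: 98.6 W × 14 h = 1,380 Wh = 1.38 kWh
3D printer: 204.5 W × 5.7 h = 1,166 Wh = 1.166 kWh
laptop: 78 W × 11 h = 858 Wh = 0.858 kWh
window air conditioner: 1289 W × 1.22 h = 1,573 Wh = 1.573 kWh
Total energy = 4.648 + 1.38 + 1.166 + 0.858 + 1.573 = 9.625 kWh
Cost = 9.625 kWh × €0.285 = €2.74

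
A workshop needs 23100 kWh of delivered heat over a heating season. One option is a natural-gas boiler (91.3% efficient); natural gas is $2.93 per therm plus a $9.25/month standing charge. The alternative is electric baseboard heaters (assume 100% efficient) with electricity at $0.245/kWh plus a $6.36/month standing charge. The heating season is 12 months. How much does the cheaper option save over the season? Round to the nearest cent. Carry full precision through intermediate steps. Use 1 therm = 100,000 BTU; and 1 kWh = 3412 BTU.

Heat load = 23100 kWh × 3412 = 78,817,200 BTU
Gas: input = 78,817,200 / 0.913 = 86,327,711 BTU = 863.3 therm → 863.3 × $2.93 = $2,529.40; + 12 × $9.25 standing = $2,640.40
Electric: 78,817,200 BTU / 3412 = 23,100 kWh → × $0.245 = $5,659.50; + 12 × $6.36 standing = $5,735.82
Difference = |$2,640.40 − $5,735.82| = $3,095.42

$3095.42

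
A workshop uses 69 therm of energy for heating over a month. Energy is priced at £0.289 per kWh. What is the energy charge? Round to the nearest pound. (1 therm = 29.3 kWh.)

69 therm × (29.3 kWh/therm) = 2,022 kWh
Cost = 2,022 kWh × £0.289/kWh = £584.27 ≈ £584

£584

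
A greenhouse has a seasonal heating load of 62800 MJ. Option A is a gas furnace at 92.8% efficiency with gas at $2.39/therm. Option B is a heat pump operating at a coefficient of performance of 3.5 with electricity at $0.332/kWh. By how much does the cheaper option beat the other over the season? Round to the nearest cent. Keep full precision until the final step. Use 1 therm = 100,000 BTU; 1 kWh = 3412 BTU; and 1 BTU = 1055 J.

Heat load = 62800 MJ = 62,800,000,000 J / 1055 = 59,526,066 BTU
Gas: input = 59,526,066 / 0.928 = 64,144,468 BTU = 641.4 therm → 641.4 × $2.39 = $1,533.05
Heat pump: 59,526,066 BTU / 3412 = 17,450 kWh heat; / 3.5 = 4,985 kWh in → × $0.332 = $1,654.89
Difference = |$1,533.05 − $1,654.89| = $121.83

$121.83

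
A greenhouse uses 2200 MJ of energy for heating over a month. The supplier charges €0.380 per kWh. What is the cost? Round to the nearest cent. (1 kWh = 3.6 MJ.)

€232.22

2200 MJ × (0.27778 kWh/MJ) = 611.1 kWh
Cost = 611.1 kWh × €0.380/kWh = €232.22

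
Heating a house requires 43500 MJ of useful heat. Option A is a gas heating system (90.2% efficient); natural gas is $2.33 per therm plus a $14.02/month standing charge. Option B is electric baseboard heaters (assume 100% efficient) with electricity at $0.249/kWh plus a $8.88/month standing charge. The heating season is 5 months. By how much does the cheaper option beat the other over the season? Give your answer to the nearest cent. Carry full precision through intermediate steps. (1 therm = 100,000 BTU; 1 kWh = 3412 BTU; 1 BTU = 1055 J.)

Heat load = 43500 MJ = 43,500,000,000 J / 1055 = 41,232,227 BTU
Gas: input = 41,232,227 / 0.902 = 45,712,004 BTU = 457.1 therm → 457.1 × $2.33 = $1,065.09; + 5 × $14.02 standing = $1,135.19
Electric: 41,232,227 BTU / 3412 = 12,080 kWh → × $0.249 = $3,009.03; + 5 × $8.88 standing = $3,053.43
Difference = |$1,135.19 − $3,053.43| = $1,918.24

$1918.24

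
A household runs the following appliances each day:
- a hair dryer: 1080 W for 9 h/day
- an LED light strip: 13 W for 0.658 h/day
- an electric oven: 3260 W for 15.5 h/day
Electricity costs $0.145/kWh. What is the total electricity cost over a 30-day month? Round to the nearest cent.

hair dryer: 1080 W × 9 h × 30 d = 291,600 Wh = 291.6 kWh
LED light strip: 13 W × 0.658 h × 30 d = 257 Wh = 0.2566 kWh
electric oven: 3260 W × 15.5 h × 30 d = 1,515,900 Wh = 1,516 kWh
Total energy = 291.6 + 0.2566 + 1,516 = 1,808 kWh
Cost = 1,808 kWh × $0.145 = $262.12

$262.12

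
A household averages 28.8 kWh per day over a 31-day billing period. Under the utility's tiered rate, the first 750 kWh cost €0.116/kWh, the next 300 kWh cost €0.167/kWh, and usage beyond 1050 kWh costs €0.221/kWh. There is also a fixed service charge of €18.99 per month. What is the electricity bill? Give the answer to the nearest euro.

€130

Usage = 28.8 kWh/day × 31 days = 892.8 kWh
First 750 kWh × €0.116 = €87.00
Next 142.8 kWh × €0.167 = €23.85
Remaining tier: 0 kWh (not reached)
Energy charge = €110.85; + service €18.99 = €129.84 ≈ €130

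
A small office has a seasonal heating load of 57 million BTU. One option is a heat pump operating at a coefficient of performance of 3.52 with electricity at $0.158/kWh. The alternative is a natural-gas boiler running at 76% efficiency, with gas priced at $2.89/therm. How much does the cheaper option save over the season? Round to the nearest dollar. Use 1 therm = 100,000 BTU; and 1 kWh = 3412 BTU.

$1418

Heat load = 57 × 10⁶ BTU = 57,000,000 BTU
Gas: input = 57,000,000 / 0.76 = 75,000,000 BTU = 750 therm → 750 × $2.89 = $2,167.50
Heat pump: 57,000,000 BTU / 3412 = 16,710 kWh heat; / 3.52 = 4,746 kWh in → × $0.158 = $749.86
Difference = |$2,167.50 − $749.86| = $1,417.64 ≈ $1418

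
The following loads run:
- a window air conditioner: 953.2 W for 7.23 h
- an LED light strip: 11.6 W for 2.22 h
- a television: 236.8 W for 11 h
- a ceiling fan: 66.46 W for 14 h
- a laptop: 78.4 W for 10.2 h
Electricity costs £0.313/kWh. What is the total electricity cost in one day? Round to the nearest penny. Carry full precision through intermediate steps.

window air conditioner: 953.2 W × 7.23 h = 6,892 Wh = 6.892 kWh
LED light strip: 11.6 W × 2.22 h = 26 Wh = 0.02575 kWh
television: 236.8 W × 11 h = 2,605 Wh = 2.605 kWh
ceiling fan: 66.46 W × 14 h = 930 Wh = 0.9304 kWh
laptop: 78.4 W × 10.2 h = 800 Wh = 0.7997 kWh
Total energy = 6.892 + 0.02575 + 2.605 + 0.9304 + 0.7997 = 11.25 kWh
Cost = 11.25 kWh × £0.313 = £3.52

£3.52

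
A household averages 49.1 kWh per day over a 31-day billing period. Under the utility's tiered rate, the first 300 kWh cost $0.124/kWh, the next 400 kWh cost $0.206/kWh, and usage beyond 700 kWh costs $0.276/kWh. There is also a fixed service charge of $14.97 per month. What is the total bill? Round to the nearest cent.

$361.47

Usage = 49.1 kWh/day × 31 days = 1522.1 kWh
First 300 kWh × $0.124 = $37.20
Next 400 kWh × $0.206 = $82.40
Remaining 822.1 kWh × $0.276 = $226.90
Energy charge = $346.50; + service $14.97 = $361.47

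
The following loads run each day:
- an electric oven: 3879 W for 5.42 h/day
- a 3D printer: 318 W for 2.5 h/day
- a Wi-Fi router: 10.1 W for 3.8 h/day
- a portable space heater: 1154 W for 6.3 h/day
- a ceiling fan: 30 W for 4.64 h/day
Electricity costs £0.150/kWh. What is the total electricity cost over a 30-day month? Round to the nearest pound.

electric oven: 3879 W × 5.42 h × 30 d = 630,725 Wh = 630.7 kWh
3D printer: 318 W × 2.5 h × 30 d = 23,850 Wh = 23.85 kWh
Wi-Fi router: 10.1 W × 3.8 h × 30 d = 1,151 Wh = 1.151 kWh
portable space heater: 1154 W × 6.3 h × 30 d = 218,106 Wh = 218.1 kWh
ceiling fan: 30 W × 4.64 h × 30 d = 4,176 Wh = 4.176 kWh
Total energy = 630.7 + 23.85 + 1.151 + 218.1 + 4.176 = 878 kWh
Cost = 878 kWh × £0.150 = £131.70 ≈ £132

£132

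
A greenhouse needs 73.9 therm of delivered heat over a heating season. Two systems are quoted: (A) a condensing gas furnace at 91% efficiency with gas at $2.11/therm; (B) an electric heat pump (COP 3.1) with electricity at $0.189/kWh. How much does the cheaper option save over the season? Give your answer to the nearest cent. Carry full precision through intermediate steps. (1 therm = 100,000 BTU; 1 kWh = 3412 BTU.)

Heat load = 73.9 therm × 100,000 = 7,390,000 BTU
Gas: input = 7,390,000 / 0.91 = 8,120,879 BTU = 81.21 therm → 81.21 × $2.11 = $171.35
Heat pump: 7,390,000 BTU / 3412 = 2,166 kWh heat; / 3.1 = 698.7 kWh in → × $0.189 = $132.05
Difference = |$171.35 − $132.05| = $39.30

$39.30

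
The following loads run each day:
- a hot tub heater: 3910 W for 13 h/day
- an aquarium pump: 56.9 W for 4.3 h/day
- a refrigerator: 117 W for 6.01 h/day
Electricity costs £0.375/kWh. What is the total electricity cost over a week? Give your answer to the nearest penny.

hot tub heater: 3910 W × 13 h × 7 d = 355,810 Wh = 355.8 kWh
aquarium pump: 56.9 W × 4.3 h × 7 d = 1,713 Wh = 1.713 kWh
refrigerator: 117 W × 6.01 h × 7 d = 4,922 Wh = 4.922 kWh
Total energy = 355.8 + 1.713 + 4.922 = 362.4 kWh
Cost = 362.4 kWh × £0.375 = £135.92

£135.92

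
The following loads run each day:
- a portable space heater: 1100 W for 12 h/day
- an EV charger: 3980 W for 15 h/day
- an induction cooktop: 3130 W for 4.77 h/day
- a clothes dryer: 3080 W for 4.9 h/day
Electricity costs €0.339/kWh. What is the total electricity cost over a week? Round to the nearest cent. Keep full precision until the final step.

€244.23

portable space heater: 1100 W × 12 h × 7 d = 92,400 Wh = 92.4 kWh
EV charger: 3980 W × 15 h × 7 d = 417,900 Wh = 417.9 kWh
induction cooktop: 3130 W × 4.77 h × 7 d = 104,511 Wh = 104.5 kWh
clothes dryer: 3080 W × 4.9 h × 7 d = 105,644 Wh = 105.6 kWh
Total energy = 92.4 + 417.9 + 104.5 + 105.6 = 720.5 kWh
Cost = 720.5 kWh × €0.339 = €244.23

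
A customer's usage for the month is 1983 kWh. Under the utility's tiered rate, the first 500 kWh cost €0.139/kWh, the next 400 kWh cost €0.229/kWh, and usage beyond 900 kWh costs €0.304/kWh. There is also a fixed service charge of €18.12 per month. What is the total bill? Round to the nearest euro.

First 500 kWh × €0.139 = €69.50
Next 400 kWh × €0.229 = €91.60
Remaining 1083 kWh × €0.304 = €329.23
Energy charge = €490.33; + service €18.12 = €508.45 ≈ €508

€508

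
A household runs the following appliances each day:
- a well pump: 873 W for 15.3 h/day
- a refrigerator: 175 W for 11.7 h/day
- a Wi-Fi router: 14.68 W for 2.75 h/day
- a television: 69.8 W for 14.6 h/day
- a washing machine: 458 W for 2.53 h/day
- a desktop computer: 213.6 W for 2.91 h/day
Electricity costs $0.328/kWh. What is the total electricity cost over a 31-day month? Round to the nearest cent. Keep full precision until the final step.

well pump: 873 W × 15.3 h × 31 d = 414,064 Wh = 414.1 kWh
refrigerator: 175 W × 11.7 h × 31 d = 63,472 Wh = 63.47 kWh
Wi-Fi router: 14.68 W × 2.75 h × 31 d = 1,251 Wh = 1.251 kWh
television: 69.8 W × 14.6 h × 31 d = 31,591 Wh = 31.59 kWh
washing machine: 458 W × 2.53 h × 31 d = 35,921 Wh = 35.92 kWh
desktop computer: 213.6 W × 2.91 h × 31 d = 19,269 Wh = 19.27 kWh
Total energy = 414.1 + 63.47 + 1.251 + 31.59 + 35.92 + 19.27 = 565.6 kWh
Cost = 565.6 kWh × $0.328 = $185.51

$185.51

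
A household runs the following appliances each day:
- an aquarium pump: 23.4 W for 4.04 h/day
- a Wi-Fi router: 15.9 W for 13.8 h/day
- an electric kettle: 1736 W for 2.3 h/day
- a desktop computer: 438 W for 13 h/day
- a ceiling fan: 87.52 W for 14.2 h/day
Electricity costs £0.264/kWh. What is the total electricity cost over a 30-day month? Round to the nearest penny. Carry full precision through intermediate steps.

aquarium pump: 23.4 W × 4.04 h × 30 d = 2,836 Wh = 2.836 kWh
Wi-Fi router: 15.9 W × 13.8 h × 30 d = 6,583 Wh = 6.583 kWh
electric kettle: 1736 W × 2.3 h × 30 d = 119,784 Wh = 119.8 kWh
desktop computer: 438 W × 13 h × 30 d = 170,820 Wh = 170.8 kWh
ceiling fan: 87.52 W × 14.2 h × 30 d = 37,284 Wh = 37.28 kWh
Total energy = 2.836 + 6.583 + 119.8 + 170.8 + 37.28 = 337.3 kWh
Cost = 337.3 kWh × £0.264 = £89.05

£89.05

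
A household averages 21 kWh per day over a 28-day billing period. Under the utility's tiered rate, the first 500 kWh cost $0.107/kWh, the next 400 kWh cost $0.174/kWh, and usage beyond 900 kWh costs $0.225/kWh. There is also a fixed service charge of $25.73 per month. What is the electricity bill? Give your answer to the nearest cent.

Usage = 21 kWh/day × 28 days = 588 kWh
First 500 kWh × $0.107 = $53.50
Next 88 kWh × $0.174 = $15.31
Remaining tier: 0 kWh (not reached)
Energy charge = $68.81; + service $25.73 = $94.54

$94.54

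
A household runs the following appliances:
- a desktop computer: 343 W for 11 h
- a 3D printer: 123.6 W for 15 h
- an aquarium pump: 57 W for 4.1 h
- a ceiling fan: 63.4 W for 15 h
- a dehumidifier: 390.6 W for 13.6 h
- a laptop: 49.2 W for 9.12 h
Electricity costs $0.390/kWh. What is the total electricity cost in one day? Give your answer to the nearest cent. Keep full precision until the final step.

desktop computer: 343 W × 11 h = 3,773 Wh = 3.773 kWh
3D printer: 123.6 W × 15 h = 1,854 Wh = 1.854 kWh
aquarium pump: 57 W × 4.1 h = 234 Wh = 0.2337 kWh
ceiling fan: 63.4 W × 15 h = 951 Wh = 0.951 kWh
dehumidifier: 390.6 W × 13.6 h = 5,312 Wh = 5.312 kWh
laptop: 49.2 W × 9.12 h = 449 Wh = 0.4487 kWh
Total energy = 3.773 + 1.854 + 0.2337 + 0.951 + 5.312 + 0.4487 = 12.57 kWh
Cost = 12.57 kWh × $0.390 = $4.90

$4.90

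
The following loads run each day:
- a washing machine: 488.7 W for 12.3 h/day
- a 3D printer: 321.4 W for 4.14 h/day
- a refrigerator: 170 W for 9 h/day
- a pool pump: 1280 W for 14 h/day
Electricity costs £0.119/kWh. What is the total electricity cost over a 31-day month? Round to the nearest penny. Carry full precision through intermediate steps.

£98.83

washing machine: 488.7 W × 12.3 h × 31 d = 186,341 Wh = 186.3 kWh
3D printer: 321.4 W × 4.14 h × 31 d = 41,248 Wh = 41.25 kWh
refrigerator: 170 W × 9 h × 31 d = 47,430 Wh = 47.43 kWh
pool pump: 1280 W × 14 h × 31 d = 555,520 Wh = 555.5 kWh
Total energy = 186.3 + 41.25 + 47.43 + 555.5 = 830.5 kWh
Cost = 830.5 kWh × £0.119 = £98.83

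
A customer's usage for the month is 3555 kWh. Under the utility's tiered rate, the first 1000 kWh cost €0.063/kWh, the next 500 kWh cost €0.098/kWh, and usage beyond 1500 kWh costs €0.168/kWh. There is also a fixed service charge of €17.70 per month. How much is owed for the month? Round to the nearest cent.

€474.94

First 1000 kWh × €0.063 = €63.00
Next 500 kWh × €0.098 = €49.00
Remaining 2055 kWh × €0.168 = €345.24
Energy charge = €457.24; + service €17.70 = €474.94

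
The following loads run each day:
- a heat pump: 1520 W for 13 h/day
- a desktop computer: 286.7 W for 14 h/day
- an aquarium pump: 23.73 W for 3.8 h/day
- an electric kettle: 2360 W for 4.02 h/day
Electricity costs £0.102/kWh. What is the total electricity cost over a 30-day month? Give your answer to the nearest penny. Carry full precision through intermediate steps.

£102.05

heat pump: 1520 W × 13 h × 30 d = 592,800 Wh = 592.8 kWh
desktop computer: 286.7 W × 14 h × 30 d = 120,414 Wh = 120.4 kWh
aquarium pump: 23.73 W × 3.8 h × 30 d = 2,705 Wh = 2.705 kWh
electric kettle: 2360 W × 4.02 h × 30 d = 284,616 Wh = 284.6 kWh
Total energy = 592.8 + 120.4 + 2.705 + 284.6 = 1,001 kWh
Cost = 1,001 kWh × £0.102 = £102.05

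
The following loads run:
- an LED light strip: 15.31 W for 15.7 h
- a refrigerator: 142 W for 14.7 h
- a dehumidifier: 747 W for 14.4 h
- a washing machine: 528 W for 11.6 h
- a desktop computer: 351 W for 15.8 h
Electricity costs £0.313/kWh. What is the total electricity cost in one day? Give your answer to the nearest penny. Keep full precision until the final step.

LED light strip: 15.31 W × 15.7 h = 240 Wh = 0.2404 kWh
refrigerator: 142 W × 14.7 h = 2,087 Wh = 2.087 kWh
dehumidifier: 747 W × 14.4 h = 10,757 Wh = 10.76 kWh
washing machine: 528 W × 11.6 h = 6,125 Wh = 6.125 kWh
desktop computer: 351 W × 15.8 h = 5,546 Wh = 5.546 kWh
Total energy = 0.2404 + 2.087 + 10.76 + 6.125 + 5.546 = 24.76 kWh
Cost = 24.76 kWh × £0.313 = £7.75

£7.75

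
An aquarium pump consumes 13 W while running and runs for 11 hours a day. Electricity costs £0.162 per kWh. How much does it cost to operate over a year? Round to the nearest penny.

Energy = 13 W × 11 h/day × 365 days = 52,195 Wh = 52.2 kWh
Cost = 52.2 kWh × £0.162/kWh = £8.46

£8.46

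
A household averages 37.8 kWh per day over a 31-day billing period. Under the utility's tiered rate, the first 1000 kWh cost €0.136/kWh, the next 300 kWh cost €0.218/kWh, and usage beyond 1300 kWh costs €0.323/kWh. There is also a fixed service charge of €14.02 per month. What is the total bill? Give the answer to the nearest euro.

€187

Usage = 37.8 kWh/day × 31 days = 1171.8 kWh
First 1000 kWh × €0.136 = €136.00
Next 171.8 kWh × €0.218 = €37.45
Remaining tier: 0 kWh (not reached)
Energy charge = €173.45; + service €14.02 = €187.47 ≈ €187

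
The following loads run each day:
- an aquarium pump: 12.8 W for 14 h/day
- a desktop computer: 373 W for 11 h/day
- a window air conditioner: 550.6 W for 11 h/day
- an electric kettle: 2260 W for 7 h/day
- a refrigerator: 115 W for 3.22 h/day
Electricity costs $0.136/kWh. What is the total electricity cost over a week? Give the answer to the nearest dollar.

aquarium pump: 12.8 W × 14 h × 7 d = 1,254 Wh = 1.254 kWh
desktop computer: 373 W × 11 h × 7 d = 28,721 Wh = 28.72 kWh
window air conditioner: 550.6 W × 11 h × 7 d = 42,396 Wh = 42.4 kWh
electric kettle: 2260 W × 7 h × 7 d = 110,740 Wh = 110.7 kWh
refrigerator: 115 W × 3.22 h × 7 d = 2,592 Wh = 2.592 kWh
Total energy = 1.254 + 28.72 + 42.4 + 110.7 + 2.592 = 185.7 kWh
Cost = 185.7 kWh × $0.136 = $25.26 ≈ $25

$25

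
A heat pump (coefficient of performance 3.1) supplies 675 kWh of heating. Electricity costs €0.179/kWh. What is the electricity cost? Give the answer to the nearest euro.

Electrical input = 675 kWh / 3.1 = 217.7 kWh
Cost = 217.7 × €0.179/kWh = €38.98 ≈ €39

€39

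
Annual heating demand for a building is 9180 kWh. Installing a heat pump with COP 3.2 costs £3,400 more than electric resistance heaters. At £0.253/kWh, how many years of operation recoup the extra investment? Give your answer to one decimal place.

2.1 years

Resistance: 9180 kWh × £0.253 = £2,322.54/yr
Heat pump: 9180 / 3.2 = 2869 kWh in → × £0.253 = £725.79/yr
Annual savings = £1,596.75
Payback = £3,400 / £1,596.75 = 2.13 years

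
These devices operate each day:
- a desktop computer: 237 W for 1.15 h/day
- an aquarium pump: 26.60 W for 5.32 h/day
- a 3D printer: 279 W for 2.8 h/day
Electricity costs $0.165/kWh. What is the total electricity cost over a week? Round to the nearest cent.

$1.38

desktop computer: 237 W × 1.15 h × 7 d = 1,908 Wh = 1.908 kWh
aquarium pump: 26.60 W × 5.32 h × 7 d = 991 Wh = 0.9906 kWh
3D printer: 279 W × 2.8 h × 7 d = 5,468 Wh = 5.468 kWh
Total energy = 1.908 + 0.9906 + 5.468 = 8.367 kWh
Cost = 8.367 kWh × $0.165 = $1.38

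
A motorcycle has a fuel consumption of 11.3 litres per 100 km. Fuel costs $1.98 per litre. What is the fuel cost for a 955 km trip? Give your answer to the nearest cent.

$213.67

Fuel = 11.3 L/100 km × 955 km / 100 = 107.9 L
Cost = 107.9 L × $1.98/L = $213.67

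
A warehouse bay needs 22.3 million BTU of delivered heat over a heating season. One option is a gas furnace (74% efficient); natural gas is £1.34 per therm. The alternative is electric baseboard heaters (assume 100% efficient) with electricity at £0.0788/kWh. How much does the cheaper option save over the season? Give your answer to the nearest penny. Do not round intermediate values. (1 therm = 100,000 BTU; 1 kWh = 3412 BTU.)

£111.21

Heat load = 22.3 × 10⁶ BTU = 22,300,000 BTU
Gas: input = 22,300,000 / 0.74 = 30,135,135 BTU = 301.4 therm → 301.4 × £1.34 = £403.81
Electric: 22,300,000 BTU / 3412 = 6,536 kWh → × £0.0788 = £515.02
Difference = |£403.81 − £515.02| = £111.21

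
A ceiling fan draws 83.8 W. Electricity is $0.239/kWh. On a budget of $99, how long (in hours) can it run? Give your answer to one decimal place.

Energy budget = $99 / $0.239 per kWh = 414.2 kWh = 414,226 Wh
Runtime = 414,226 Wh / 83.8 W = 4,943 h

4943.0 h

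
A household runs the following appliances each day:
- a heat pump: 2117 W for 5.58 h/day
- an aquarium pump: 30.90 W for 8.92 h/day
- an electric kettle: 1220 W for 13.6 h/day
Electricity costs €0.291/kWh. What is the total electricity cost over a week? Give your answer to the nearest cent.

heat pump: 2117 W × 5.58 h × 7 d = 82,690 Wh = 82.69 kWh
aquarium pump: 30.90 W × 8.92 h × 7 d = 1,929 Wh = 1.929 kWh
electric kettle: 1220 W × 13.6 h × 7 d = 116,144 Wh = 116.1 kWh
Total energy = 82.69 + 1.929 + 116.1 = 200.8 kWh
Cost = 200.8 kWh × €0.291 = €58.42

€58.42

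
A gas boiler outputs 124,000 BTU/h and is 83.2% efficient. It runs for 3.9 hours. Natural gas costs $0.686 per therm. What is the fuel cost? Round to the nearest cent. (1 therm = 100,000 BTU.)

$3.99

Heat delivered = 124,000 BTU/h × 3.9 h = 483,600 BTU
Gas input = 483,600 / 0.832 = 581,250 BTU
= 581,250 / 100,000 = 5.812 therm
Cost = 5.812 × $0.686/therm = $3.99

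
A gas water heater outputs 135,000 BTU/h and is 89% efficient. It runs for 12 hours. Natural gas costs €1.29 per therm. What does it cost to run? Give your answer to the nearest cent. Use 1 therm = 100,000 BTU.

Heat delivered = 135,000 BTU/h × 12 h = 1,620,000 BTU
Gas input = 1,620,000 / 0.89 = 1,820,225 BTU
= 1,820,225 / 100,000 = 18.2 therm
Cost = 18.2 × €1.29/therm = €23.48

€23.48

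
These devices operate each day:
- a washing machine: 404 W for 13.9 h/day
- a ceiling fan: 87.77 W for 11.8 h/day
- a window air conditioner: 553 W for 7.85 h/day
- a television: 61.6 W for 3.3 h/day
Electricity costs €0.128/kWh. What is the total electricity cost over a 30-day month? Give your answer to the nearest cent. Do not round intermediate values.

€42.99

washing machine: 404 W × 13.9 h × 30 d = 168,468 Wh = 168.5 kWh
ceiling fan: 87.77 W × 11.8 h × 30 d = 31,071 Wh = 31.07 kWh
window air conditioner: 553 W × 7.85 h × 30 d = 130,232 Wh = 130.2 kWh
television: 61.6 W × 3.3 h × 30 d = 6,098 Wh = 6.098 kWh
Total energy = 168.5 + 31.07 + 130.2 + 6.098 = 335.9 kWh
Cost = 335.9 kWh × €0.128 = €42.99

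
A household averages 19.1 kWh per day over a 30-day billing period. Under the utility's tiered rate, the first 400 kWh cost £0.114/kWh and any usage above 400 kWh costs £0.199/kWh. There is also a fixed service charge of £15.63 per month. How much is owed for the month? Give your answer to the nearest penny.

Usage = 19.1 kWh/day × 30 days = 573 kWh
First 400 kWh × £0.114 = £45.60
Remaining 173 kWh × £0.199 = £34.43
Energy charge = £80.03; + service £15.63 = £95.66

£95.66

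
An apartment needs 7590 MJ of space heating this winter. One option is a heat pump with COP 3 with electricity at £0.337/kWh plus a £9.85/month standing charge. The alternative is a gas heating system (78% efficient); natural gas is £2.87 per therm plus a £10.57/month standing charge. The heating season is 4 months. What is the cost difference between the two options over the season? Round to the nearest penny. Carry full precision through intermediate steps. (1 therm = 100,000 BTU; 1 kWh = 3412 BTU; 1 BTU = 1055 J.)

Heat load = 7590 MJ = 7,590,000,000 J / 1055 = 7,194,313 BTU
Gas: input = 7,194,313 / 0.78 = 9,223,478 BTU = 92.23 therm → 92.23 × £2.87 = £264.71; + 4 × £10.57 standing = £306.99
Heat pump: 7,194,313 BTU / 3412 = 2,109 kWh heat; / 3 = 702.8 kWh in → × £0.337 = £236.86; + 4 × £9.85 standing = £276.26
Difference = |£306.99 − £276.26| = £30.74

£30.74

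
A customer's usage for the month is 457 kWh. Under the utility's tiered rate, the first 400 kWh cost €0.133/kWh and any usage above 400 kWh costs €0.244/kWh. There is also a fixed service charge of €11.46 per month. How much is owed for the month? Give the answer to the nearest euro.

First 400 kWh × €0.133 = €53.20
Remaining 57 kWh × €0.244 = €13.91
Energy charge = €67.11; + service €11.46 = €78.57 ≈ €79

€79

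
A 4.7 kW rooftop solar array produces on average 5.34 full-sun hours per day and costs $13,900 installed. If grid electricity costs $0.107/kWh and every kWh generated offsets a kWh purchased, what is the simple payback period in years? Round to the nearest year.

Daily generation = 4.7 kW × 5.34 h = 25.1 kWh
Annual generation = 25.1 × 365 = 9160.8 kWh
Annual savings = 9160.8 × $0.107 = $980.20
Payback = $13,900 / $980.20 = 14.2 years

14 years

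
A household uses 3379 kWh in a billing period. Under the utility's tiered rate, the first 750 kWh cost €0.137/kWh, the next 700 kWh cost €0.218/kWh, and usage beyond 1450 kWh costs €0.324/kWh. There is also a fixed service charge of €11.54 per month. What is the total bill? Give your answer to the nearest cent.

First 750 kWh × €0.137 = €102.75
Next 700 kWh × €0.218 = €152.60
Remaining 1929 kWh × €0.324 = €625.00
Energy charge = €880.35; + service €11.54 = €891.89

€891.89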